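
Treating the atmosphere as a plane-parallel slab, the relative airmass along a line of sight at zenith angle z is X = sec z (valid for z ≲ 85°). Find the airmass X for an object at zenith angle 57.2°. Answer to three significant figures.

1.85

X = sec z = 1/cos 57.2° = 1/0.5417 = 1.8460.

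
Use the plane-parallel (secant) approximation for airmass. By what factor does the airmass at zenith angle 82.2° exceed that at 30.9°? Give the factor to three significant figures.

6.32

X(82.2°)/X(30.9°) = sec 82.2° / sec 30.9° = cos 30.9° / cos 82.2° = 0.8581/0.1357 = 6.3225.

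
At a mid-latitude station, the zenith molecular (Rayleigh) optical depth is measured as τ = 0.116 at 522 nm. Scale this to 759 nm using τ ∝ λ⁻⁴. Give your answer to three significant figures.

0.0260

τ(759 nm) = τ(522 nm) × (522/759)⁴ = 0.116 × (0.6877)⁴ = 0.116 × 0.2237 = 0.0260.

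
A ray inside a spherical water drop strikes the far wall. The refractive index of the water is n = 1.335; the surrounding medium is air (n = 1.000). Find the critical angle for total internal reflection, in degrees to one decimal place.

sin θ_c = n_air / n = 1.000 / 1.335 = 0.7491.
θ_c = arcsin(0.7491) = 48.51°.

48.5°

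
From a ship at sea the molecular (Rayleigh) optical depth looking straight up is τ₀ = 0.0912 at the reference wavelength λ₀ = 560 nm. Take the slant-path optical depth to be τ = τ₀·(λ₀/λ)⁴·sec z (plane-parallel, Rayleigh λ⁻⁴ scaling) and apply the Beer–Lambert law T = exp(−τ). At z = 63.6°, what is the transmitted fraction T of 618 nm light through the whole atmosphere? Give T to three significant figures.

sec 63.6° = 2.2490.
τ = 0.0912 × (560/618)⁴ × 2.2490 = 0.0912 × 0.6742 × 2.2490 = 0.1383.
T = exp(−0.1383) = 0.8708.

0.871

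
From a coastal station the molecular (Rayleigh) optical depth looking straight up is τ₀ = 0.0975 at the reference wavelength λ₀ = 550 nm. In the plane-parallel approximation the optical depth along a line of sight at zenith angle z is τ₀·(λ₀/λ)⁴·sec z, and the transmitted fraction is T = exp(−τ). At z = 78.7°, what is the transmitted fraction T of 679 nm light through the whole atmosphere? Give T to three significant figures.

sec 78.7° = 5.1034.
τ = 0.0975 × (550/679)⁴ × 5.1034 = 0.0975 × 0.4305 × 5.1034 = 0.2142.
T = exp(−0.2142) = 0.8072.

0.807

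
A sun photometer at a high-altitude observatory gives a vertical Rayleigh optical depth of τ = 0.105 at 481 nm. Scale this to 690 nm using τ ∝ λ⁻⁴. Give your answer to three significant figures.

τ(690 nm) = τ(481 nm) × (481/690)⁴ = 0.105 × (0.6971)⁴ = 0.105 × 0.2361 = 0.0248.

0.0248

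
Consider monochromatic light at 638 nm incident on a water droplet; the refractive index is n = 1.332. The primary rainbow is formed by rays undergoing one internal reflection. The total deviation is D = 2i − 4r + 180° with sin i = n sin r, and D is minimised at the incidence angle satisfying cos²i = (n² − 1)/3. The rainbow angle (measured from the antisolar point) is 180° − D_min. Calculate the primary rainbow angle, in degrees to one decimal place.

cos²i = (1.77422 − 1)/3 = 0.25807; i = arccos(0.50801) = 59.469°.
sin r = sin 59.469°/1.332 = 0.64666; r = 40.290°.
D_min = 2·59.469° − 4·40.290° + 180° = 137.776°.
Rainbow angle = 180° − D_min = 42.224°.

42.2°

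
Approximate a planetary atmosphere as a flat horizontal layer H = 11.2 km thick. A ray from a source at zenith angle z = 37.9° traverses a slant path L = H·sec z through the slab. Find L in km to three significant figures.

14.2 km

sec z = 1/cos 37.9° = 1.2673.
L = 11.2 × 1.2673 = 14.194 km.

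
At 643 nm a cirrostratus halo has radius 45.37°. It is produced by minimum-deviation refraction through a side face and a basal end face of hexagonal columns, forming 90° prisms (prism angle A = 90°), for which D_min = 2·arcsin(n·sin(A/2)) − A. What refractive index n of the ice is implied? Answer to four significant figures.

Rearranging: n = sin((D_min + A)/2) / sin(A/2).
(D_min + A)/2 = (45.37° + 90°)/2 = 67.685°.
n = sin 67.685° / sin 45° = 0.9251 / 0.7071 = 1.3083.

1.308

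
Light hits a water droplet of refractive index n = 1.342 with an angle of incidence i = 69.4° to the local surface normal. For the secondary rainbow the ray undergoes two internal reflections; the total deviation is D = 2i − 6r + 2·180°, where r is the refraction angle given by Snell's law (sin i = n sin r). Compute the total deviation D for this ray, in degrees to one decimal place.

sin r = sin 69.4° / 1.342 = 0.9361/1.342 = 0.6975; r = 44.23°.
D = 2·69.4° − 6·44.23° + 2·180° = 138.80° − 265.37° + 360° = 233.43°.

233.4°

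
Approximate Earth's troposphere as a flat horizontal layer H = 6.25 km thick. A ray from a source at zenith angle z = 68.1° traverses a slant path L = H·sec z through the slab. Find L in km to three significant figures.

16.8 km

sec z = 1/cos 68.1° = 2.6811.
L = 6.25 × 2.6811 = 16.757 km.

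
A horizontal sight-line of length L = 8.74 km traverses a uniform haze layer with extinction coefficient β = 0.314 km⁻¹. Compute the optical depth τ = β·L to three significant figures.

2.74

τ = β·L = 0.314 × 8.74 = 2.7444.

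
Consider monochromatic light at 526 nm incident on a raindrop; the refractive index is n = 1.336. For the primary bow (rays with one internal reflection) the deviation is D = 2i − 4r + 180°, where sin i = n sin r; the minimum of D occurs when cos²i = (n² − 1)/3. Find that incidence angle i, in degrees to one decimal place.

cos²i = (1.336² − 1)/3 = (1.78490 − 1)/3 = 0.26163.
cos i = 0.51150, so i = 59.236°.

59.2°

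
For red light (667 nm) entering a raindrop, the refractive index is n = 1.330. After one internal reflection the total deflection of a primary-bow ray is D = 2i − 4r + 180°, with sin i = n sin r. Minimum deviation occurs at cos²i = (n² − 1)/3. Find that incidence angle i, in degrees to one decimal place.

59.6°

cos²i = (1.330² − 1)/3 = (1.76890 − 1)/3 = 0.25630.
cos i = 0.50626, so i = 59.585°.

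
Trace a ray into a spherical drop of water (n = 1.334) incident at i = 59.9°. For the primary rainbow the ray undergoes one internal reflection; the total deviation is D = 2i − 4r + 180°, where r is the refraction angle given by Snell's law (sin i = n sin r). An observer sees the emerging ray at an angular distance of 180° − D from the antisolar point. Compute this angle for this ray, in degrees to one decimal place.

sin r = sin 59.9° / 1.334 = 0.8652/1.334 = 0.6485; r = 40.43°.
D = 2·59.9° − 4·40.43° + 180° = 119.80° − 161.73° + 180° = 138.07°.
Angle from antisolar point = 180° − D = 41.93°.

41.9°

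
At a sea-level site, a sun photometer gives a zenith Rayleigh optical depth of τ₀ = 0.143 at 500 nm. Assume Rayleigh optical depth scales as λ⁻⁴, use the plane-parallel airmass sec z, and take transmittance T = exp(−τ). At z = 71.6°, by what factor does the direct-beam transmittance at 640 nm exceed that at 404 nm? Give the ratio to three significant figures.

Airmass: sec 71.6° = 3.1681.
τ(640 nm) = 0.143 × (500/640)⁴ × 3.1681 = 0.143 × 0.3725 × 3.1681 = 0.1688.
τ(404 nm) = 0.143 × (500/404)⁴ × 3.1681 = 0.143 × 2.3461 × 3.1681 = 1.0629.
T(640)/T(404) = exp(τ_B − τ_A) = exp(0.8941) = 2.4452.

2.45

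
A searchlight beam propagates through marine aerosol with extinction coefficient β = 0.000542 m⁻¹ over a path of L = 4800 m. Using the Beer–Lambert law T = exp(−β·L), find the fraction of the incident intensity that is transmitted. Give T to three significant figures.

0.0742

τ = β·L = 0.000542 × 4800 = 2.6016.
T = exp(−2.6016) = 0.0742.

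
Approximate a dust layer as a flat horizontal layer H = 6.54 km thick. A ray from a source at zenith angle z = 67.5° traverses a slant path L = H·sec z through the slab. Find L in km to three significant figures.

sec z = 1/cos 67.5° = 2.6131.
L = 6.54 × 2.6131 = 17.090 km.

17.1 km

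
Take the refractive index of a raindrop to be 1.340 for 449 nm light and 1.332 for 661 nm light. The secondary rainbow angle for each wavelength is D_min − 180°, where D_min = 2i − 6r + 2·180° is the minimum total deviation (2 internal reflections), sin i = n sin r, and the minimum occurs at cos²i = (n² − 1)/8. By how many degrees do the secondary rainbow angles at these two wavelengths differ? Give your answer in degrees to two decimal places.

At 449 nm (n = 1.340): cos²i = 0.09945 → i = 71.618°, r = 45.088°, D_min = 232.709°, rainbow angle = 52.709°.
At 661 nm (n = 1.332): cos²i = 0.09678 → i = 71.875°, r = 45.520°, D_min = 230.628°, rainbow angle = 50.628°.
Angular width = |52.709° − 50.628°| = 2.080°.

2.08°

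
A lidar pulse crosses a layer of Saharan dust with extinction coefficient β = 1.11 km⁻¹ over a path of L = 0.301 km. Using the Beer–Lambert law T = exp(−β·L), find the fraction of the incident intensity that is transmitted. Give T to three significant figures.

τ = β·L = 1.11 × 0.301 = 0.3341.
T = exp(−0.3341) = 0.7160.

0.716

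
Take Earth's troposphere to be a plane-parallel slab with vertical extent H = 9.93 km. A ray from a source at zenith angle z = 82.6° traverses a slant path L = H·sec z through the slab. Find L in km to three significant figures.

77.1 km

sec z = 1/cos 82.6° = 7.7642.
L = 9.93 × 7.7642 = 77.099 km.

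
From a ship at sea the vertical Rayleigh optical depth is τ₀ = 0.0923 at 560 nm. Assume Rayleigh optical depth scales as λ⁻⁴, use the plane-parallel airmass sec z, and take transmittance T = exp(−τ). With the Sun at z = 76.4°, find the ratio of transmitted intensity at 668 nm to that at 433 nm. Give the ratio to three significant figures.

Airmass: sec 76.4° = 4.2527.
τ(668 nm) = 0.0923 × (560/668)⁴ × 4.2527 = 0.0923 × 0.4939 × 4.2527 = 0.1939.
τ(433 nm) = 0.0923 × (560/433)⁴ × 4.2527 = 0.0923 × 2.7977 × 4.2527 = 1.0982.
T(668)/T(433) = exp(τ_B − τ_A) = exp(0.9043) = 2.4702.

2.47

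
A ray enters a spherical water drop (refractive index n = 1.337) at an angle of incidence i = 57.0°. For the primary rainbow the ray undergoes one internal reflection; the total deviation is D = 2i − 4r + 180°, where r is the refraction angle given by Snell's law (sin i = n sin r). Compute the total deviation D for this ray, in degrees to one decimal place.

138.6°

sin r = sin 57.0° / 1.337 = 0.8387/1.337 = 0.6273; r = 38.85°.
D = 2·57.0° − 4·38.85° + 180° = 114.00° − 155.40° + 180° = 138.60°.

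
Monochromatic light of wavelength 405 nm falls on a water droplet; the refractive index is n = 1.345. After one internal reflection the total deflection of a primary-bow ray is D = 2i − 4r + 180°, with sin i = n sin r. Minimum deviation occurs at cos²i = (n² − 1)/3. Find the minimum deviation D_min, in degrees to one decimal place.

cos²i = (1.80902 − 1)/3 = 0.26967; i = arccos(0.51930) = 58.715°.
sin r = sin 58.715°/1.345 = 0.63538; r = 39.448°.
D_min = 2·58.715° − 4·39.448° + 180° = 139.635°.

139.6°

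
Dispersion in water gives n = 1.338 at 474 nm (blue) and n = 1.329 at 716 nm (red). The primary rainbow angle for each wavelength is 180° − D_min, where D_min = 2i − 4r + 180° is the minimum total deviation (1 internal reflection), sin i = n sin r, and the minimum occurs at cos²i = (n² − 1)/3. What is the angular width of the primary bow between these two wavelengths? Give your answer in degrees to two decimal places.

At 474 nm (n = 1.338): cos²i = 0.26341 → i = 59.120°, r = 39.899°, D_min = 138.643°, rainbow angle = 41.357°.
At 716 nm (n = 1.329): cos²i = 0.25541 → i = 59.643°, r = 40.487°, D_min = 137.337°, rainbow angle = 42.663°.
Angular width = |41.357° − 42.663°| = 1.307°.

1.31°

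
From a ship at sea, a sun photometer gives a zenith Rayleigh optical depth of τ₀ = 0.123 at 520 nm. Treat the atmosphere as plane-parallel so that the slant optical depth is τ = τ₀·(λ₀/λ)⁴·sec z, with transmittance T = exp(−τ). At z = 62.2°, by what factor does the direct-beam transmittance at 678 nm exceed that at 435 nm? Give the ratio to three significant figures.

1.56

Airmass: sec 62.2° = 2.1441.
τ(678 nm) = 0.123 × (520/678)⁴ × 2.1441 = 0.123 × 0.3460 × 2.1441 = 0.0913.
τ(435 nm) = 0.123 × (520/435)⁴ × 2.1441 = 0.123 × 2.0420 × 2.1441 = 0.5385.
T(678)/T(435) = exp(τ_B − τ_A) = exp(0.4473) = 1.5641.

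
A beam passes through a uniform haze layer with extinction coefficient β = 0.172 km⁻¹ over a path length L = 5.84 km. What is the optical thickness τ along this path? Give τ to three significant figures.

τ = β·L = 0.172 × 5.84 = 1.0045.

1.00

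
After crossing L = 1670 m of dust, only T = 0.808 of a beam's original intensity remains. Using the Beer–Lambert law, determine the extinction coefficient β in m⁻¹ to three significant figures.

0.000128 m⁻¹

Beer–Lambert: T = exp(−βL) ⇒ β = −ln(T)/L = −ln(0.808)/1670 = 0.2132/1670 = 0.0001277 m⁻¹.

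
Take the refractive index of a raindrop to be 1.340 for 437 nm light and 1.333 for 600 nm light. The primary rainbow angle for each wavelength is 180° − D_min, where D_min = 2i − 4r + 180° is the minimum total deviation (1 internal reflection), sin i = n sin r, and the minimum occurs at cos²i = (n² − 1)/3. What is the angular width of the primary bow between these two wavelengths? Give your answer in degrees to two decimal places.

At 437 nm (n = 1.340): cos²i = 0.26520 → i = 59.004°, r = 39.770°, D_min = 138.929°, rainbow angle = 41.071°.
At 600 nm (n = 1.333): cos²i = 0.25896 → i = 59.410°, r = 40.225°, D_min = 137.922°, rainbow angle = 42.078°.
Angular width = |41.071° − 42.078°| = 1.007°.

1.01°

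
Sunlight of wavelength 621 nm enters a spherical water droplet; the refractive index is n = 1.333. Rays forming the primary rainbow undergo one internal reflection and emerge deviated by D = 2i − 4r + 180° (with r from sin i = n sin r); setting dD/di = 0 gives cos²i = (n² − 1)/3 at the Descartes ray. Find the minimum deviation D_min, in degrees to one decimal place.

cos²i = (1.77689 − 1)/3 = 0.25896; i = arccos(0.50888) = 59.410°.
sin r = sin 59.410°/1.333 = 0.64579; r = 40.225°.
D_min = 2·59.410° − 4·40.225° + 180° = 137.922°.

137.9°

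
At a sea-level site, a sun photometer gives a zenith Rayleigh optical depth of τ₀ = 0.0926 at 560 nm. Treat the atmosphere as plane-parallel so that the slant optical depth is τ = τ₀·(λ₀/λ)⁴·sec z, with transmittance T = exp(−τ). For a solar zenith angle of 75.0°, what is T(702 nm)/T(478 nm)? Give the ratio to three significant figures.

1.70

Airmass: sec 75.0° = 3.8637.
τ(702 nm) = 0.0926 × (560/702)⁴ × 3.8637 = 0.0926 × 0.4050 × 3.8637 = 0.1449.
τ(478 nm) = 0.0926 × (560/478)⁴ × 3.8637 = 0.0926 × 1.8838 × 3.8637 = 0.6740.
T(702)/T(478) = exp(τ_B − τ_A) = exp(0.5291) = 1.6974.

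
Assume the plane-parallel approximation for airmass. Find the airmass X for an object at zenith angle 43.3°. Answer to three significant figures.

1.37

X = sec z = 1/cos 43.3° = 1/0.7278 = 1.3741.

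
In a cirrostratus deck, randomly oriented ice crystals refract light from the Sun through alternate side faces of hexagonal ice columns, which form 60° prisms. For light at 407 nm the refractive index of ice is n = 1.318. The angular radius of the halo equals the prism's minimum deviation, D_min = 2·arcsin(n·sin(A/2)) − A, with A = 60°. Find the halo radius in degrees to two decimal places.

22.45°

n·sin(A/2) = 1.318 × sin 30° = 1.318 × 0.5000 = 0.6590.
D_min = 2·arcsin(0.6590) − 60° = 2 × 41.224° − 60° = 22.447°.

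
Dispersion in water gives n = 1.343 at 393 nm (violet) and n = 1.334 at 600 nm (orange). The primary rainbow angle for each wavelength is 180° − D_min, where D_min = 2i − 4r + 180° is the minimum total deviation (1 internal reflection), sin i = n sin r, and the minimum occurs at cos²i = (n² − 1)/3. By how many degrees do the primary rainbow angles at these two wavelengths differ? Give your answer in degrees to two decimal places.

1.29°

At 393 nm (n = 1.343): cos²i = 0.26788 → i = 58.830°, r = 39.577°, D_min = 139.354°, rainbow angle = 40.646°.
At 600 nm (n = 1.334): cos²i = 0.25985 → i = 59.352°, r = 40.159°, D_min = 138.067°, rainbow angle = 41.933°.
Angular width = |40.646° − 41.933°| = 1.287°.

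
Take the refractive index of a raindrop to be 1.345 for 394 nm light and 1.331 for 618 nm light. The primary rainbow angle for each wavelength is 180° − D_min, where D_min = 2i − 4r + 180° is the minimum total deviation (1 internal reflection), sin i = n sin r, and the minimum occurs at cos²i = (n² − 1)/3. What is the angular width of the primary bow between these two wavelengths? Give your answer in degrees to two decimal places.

2.01°

At 394 nm (n = 1.345): cos²i = 0.26967 → i = 58.715°, r = 39.448°, D_min = 139.635°, rainbow angle = 40.365°.
At 618 nm (n = 1.331): cos²i = 0.25719 → i = 59.527°, r = 40.356°, D_min = 137.630°, rainbow angle = 42.370°.
Angular width = |40.365° − 42.370°| = 2.005°.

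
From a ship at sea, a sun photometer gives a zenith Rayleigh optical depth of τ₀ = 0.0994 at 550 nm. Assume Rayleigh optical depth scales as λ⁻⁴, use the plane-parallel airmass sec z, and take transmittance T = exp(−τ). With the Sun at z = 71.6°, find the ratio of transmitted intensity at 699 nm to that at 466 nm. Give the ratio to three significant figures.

Airmass: sec 71.6° = 3.1681.
τ(699 nm) = 0.0994 × (550/699)⁴ × 3.1681 = 0.0994 × 0.3833 × 3.1681 = 0.1207.
τ(466 nm) = 0.0994 × (550/466)⁴ × 3.1681 = 0.0994 × 1.9405 × 3.1681 = 0.6111.
T(699)/T(466) = exp(τ_B − τ_A) = exp(0.4904) = 1.6329.

1.63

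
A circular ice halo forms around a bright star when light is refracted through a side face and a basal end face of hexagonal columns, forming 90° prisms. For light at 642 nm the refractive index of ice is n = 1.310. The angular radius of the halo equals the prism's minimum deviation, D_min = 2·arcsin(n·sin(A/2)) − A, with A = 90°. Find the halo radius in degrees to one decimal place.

n·sin(A/2) = 1.310 × sin 45° = 1.310 × 0.7071 = 0.9263.
D_min = 2·arcsin(0.9263) − 90° = 2 × 67.867° − 90° = 45.733°.

45.7°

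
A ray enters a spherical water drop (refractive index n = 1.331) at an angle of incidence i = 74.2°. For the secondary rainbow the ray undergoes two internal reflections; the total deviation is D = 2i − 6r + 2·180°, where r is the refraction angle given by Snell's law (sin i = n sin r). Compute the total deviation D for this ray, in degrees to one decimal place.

230.6°

sin r = sin 74.2° / 1.331 = 0.9622/1.331 = 0.7229; r = 46.30°.
D = 2·74.2° − 6·46.30° + 2·180° = 148.40° − 277.78° + 360° = 230.62°.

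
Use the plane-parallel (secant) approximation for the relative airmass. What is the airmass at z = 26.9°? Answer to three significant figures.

X = sec z = 1/cos 26.9° = 1/0.8918 = 1.1213.

1.12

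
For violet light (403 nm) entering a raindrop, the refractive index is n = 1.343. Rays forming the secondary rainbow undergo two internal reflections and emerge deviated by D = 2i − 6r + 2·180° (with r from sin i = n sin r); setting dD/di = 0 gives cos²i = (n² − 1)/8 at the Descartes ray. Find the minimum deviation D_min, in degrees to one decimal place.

233.5°

cos²i = (1.80365 − 1)/8 = 0.10046; i = arccos(0.31695) = 71.522°.
sin r = sin 71.522°/1.343 = 0.70621; r = 44.928°.
D_min = 2·71.522° − 6·44.928° + 360° = 233.478°.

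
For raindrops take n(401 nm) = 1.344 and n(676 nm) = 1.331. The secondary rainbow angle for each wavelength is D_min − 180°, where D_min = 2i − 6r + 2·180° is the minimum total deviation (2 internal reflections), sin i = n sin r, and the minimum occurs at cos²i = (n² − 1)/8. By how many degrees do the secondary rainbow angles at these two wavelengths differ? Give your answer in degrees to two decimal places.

At 401 nm (n = 1.344): cos²i = 0.10079 → i = 71.490°, r = 44.874°, D_min = 233.733°, rainbow angle = 53.733°.
At 676 nm (n = 1.331): cos²i = 0.09645 → i = 71.907°, r = 45.575°, D_min = 230.365°, rainbow angle = 50.365°.
Angular width = |53.733° − 50.365°| = 3.368°.

3.37°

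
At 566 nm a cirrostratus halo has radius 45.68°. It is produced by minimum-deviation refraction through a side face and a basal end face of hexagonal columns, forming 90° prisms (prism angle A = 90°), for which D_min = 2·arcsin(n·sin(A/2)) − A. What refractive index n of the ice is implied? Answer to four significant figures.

Rearranging: n = sin((D_min + A)/2) / sin(A/2).
(D_min + A)/2 = (45.68° + 90°)/2 = 67.840°.
n = sin 67.840° / sin 45° = 0.9261 / 0.7071 = 1.3098.

1.310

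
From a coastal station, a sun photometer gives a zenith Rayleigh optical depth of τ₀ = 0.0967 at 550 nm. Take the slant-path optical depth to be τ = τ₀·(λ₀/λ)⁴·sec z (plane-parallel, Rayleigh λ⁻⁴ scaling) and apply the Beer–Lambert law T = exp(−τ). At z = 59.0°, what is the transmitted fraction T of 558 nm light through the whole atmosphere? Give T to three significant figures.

sec 59.0° = 1.9416.
τ = 0.0967 × (550/558)⁴ × 1.9416 = 0.0967 × 0.9439 × 1.9416 = 0.1772.
T = exp(−0.1772) = 0.8376.

0.838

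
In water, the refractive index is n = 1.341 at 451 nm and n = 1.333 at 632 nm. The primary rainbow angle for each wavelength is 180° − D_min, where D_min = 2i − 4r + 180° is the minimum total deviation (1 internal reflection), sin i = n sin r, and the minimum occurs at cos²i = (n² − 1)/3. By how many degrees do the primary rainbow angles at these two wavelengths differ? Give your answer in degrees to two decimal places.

1.15°

At 451 nm (n = 1.341): cos²i = 0.26609 → i = 58.946°, r = 39.705°, D_min = 139.071°, rainbow angle = 40.929°.
At 632 nm (n = 1.333): cos²i = 0.25896 → i = 59.410°, r = 40.225°, D_min = 137.922°, rainbow angle = 42.078°.
Angular width = |40.929° − 42.078°| = 1.149°.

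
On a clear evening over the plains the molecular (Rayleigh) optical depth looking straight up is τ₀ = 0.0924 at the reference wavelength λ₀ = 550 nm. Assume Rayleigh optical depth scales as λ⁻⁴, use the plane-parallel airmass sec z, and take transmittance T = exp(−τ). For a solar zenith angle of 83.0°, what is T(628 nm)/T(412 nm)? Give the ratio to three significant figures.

Airmass: sec 83.0° = 8.2055.
τ(628 nm) = 0.0924 × (550/628)⁴ × 8.2055 = 0.0924 × 0.5883 × 8.2055 = 0.4461.
τ(412 nm) = 0.0924 × (550/412)⁴ × 8.2055 = 0.0924 × 3.1759 × 8.2055 = 2.4079.
T(628)/T(412) = exp(τ_B − τ_A) = exp(1.9618) = 7.1125.

7.11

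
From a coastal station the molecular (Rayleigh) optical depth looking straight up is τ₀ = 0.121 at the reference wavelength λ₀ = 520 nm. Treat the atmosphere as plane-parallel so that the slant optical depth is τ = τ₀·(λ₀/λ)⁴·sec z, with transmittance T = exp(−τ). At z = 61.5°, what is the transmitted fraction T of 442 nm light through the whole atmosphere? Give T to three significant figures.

sec 61.5° = 2.0957.
τ = 0.121 × (520/442)⁴ × 2.0957 = 0.121 × 1.9157 × 2.0957 = 0.4858.
T = exp(−0.4858) = 0.6152.

0.615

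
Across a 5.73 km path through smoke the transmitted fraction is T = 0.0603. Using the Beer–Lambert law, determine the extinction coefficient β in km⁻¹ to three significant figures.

0.490 km⁻¹

Beer–Lambert: T = exp(−βL) ⇒ β = −ln(T)/L = −ln(0.0603)/5.73 = 2.8084/5.73 = 0.4901 km⁻¹.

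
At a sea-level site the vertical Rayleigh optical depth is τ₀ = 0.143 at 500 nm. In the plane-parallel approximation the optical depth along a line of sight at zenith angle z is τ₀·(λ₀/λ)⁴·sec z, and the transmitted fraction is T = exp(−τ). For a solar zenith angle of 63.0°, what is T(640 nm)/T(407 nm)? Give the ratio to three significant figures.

1.82

Airmass: sec 63.0° = 2.2027.
τ(640 nm) = 0.143 × (500/640)⁴ × 2.2027 = 0.143 × 0.3725 × 2.2027 = 0.1173.
τ(407 nm) = 0.143 × (500/407)⁴ × 2.2027 = 0.143 × 2.2777 × 2.2027 = 0.7175.
T(640)/T(407) = exp(τ_B − τ_A) = exp(0.6001) = 1.8223.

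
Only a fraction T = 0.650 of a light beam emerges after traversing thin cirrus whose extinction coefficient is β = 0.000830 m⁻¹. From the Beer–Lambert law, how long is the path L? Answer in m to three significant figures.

Beer–Lambert: T = exp(−βL) ⇒ L = −ln(T)/β = −ln(0.650)/0.000830 = 0.4308/0.000830 = 519 m.

519 m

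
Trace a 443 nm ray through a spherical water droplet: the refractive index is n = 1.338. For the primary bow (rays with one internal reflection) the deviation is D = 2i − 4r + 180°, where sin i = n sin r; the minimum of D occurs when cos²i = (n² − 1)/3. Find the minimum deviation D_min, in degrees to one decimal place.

138.6°

cos²i = (1.79024 − 1)/3 = 0.26341; i = arccos(0.51324) = 59.120°.
sin r = sin 59.120°/1.338 = 0.64144; r = 39.899°.
D_min = 2·59.120° − 4·39.899° + 180° = 138.643°.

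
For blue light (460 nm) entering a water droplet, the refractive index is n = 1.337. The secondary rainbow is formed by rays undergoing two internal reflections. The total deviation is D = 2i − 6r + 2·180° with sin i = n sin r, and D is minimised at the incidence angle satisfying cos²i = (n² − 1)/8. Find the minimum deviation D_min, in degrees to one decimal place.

cos²i = (1.78757 − 1)/8 = 0.09845; i = arccos(0.31376) = 71.714°.
sin r = sin 71.714°/1.337 = 0.71017; r = 45.249°.
D_min = 2·71.714° − 6·45.249° + 360° = 231.934°.

231.9°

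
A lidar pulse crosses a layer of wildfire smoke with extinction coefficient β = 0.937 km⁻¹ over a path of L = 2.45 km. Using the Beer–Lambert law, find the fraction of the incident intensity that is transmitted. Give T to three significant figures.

0.101

τ = β·L = 0.937 × 2.45 = 2.2957.
T = exp(−2.2957) = 0.1007.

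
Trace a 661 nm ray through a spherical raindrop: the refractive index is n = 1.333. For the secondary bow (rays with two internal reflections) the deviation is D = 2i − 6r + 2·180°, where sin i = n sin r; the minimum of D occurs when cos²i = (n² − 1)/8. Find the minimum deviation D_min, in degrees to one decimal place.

cos²i = (1.77689 − 1)/8 = 0.09711; i = arccos(0.31163) = 71.843°.
sin r = sin 71.843°/1.333 = 0.71283; r = 45.466°.
D_min = 2·71.843° − 6·45.466° + 360° = 230.891°.

230.9°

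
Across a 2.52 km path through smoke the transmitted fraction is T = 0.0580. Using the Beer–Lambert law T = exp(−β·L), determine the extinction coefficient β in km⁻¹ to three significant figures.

Beer–Lambert: T = exp(−βL) ⇒ β = −ln(T)/L = −ln(0.0580)/2.52 = 2.8473/2.52 = 1.13 km⁻¹.

1.13 km⁻¹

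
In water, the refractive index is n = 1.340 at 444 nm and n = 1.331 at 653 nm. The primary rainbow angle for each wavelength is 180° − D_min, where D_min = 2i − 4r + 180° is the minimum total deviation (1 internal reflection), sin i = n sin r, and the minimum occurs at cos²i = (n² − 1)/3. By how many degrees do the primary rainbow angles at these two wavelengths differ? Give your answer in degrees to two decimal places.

At 444 nm (n = 1.340): cos²i = 0.26520 → i = 59.004°, r = 39.770°, D_min = 138.929°, rainbow angle = 41.071°.
At 653 nm (n = 1.331): cos²i = 0.25719 → i = 59.527°, r = 40.356°, D_min = 137.630°, rainbow angle = 42.370°.
Angular width = |41.071° − 42.370°| = 1.299°.

1.30°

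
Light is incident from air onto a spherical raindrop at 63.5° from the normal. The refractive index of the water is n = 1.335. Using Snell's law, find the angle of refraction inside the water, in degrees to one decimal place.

42.1°

Snell: sin θ_r = sin θ_i / n = sin 63.5° / 1.335 = 0.8949 / 1.335 = 0.6704.
θ_r = arcsin(0.6704) = 42.10°.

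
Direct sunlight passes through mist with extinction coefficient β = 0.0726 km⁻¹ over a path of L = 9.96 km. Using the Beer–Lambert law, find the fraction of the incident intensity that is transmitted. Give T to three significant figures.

0.485

τ = β·L = 0.0726 × 9.96 = 0.7231.
T = exp(−0.7231) = 0.4852.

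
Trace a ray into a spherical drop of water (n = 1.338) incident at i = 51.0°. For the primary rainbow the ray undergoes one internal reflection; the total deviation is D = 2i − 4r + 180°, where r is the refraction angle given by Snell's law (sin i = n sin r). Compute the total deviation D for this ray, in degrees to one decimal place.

140.0°

sin r = sin 51.0° / 1.338 = 0.7771/1.338 = 0.5808; r = 35.51°.
D = 2·51.0° − 4·35.51° + 180° = 102.00° − 142.03° + 180° = 139.97°.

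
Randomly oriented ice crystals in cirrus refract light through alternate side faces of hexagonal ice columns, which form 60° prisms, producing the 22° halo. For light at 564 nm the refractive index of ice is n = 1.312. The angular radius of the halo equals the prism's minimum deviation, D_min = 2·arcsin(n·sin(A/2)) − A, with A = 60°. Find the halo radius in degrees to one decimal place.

n·sin(A/2) = 1.312 × sin 30° = 1.312 × 0.5000 = 0.6560.
D_min = 2·arcsin(0.6560) − 60° = 2 × 40.996° − 60° = 21.991°.

22.0°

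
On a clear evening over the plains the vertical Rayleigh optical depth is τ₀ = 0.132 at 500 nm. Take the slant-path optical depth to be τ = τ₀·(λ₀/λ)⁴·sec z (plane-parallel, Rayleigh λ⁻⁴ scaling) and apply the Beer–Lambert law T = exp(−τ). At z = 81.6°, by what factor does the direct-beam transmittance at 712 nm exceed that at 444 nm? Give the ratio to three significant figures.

3.43

Airmass: sec 81.6° = 6.8454.
τ(712 nm) = 0.132 × (500/712)⁴ × 6.8454 = 0.132 × 0.2432 × 6.8454 = 0.2198.
τ(444 nm) = 0.132 × (500/444)⁴ × 6.8454 = 0.132 × 1.6082 × 6.8454 = 1.4532.
T(712)/T(444) = exp(τ_B − τ_A) = exp(1.2334) = 3.4330.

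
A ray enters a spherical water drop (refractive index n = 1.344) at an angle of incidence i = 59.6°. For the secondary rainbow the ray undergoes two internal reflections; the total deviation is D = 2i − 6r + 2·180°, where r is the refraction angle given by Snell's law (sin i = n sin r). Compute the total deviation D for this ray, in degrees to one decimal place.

239.7°

sin r = sin 59.6° / 1.344 = 0.8625/1.344 = 0.6418; r = 39.92°.
D = 2·59.6° − 6·39.92° + 2·180° = 119.20° − 239.54° + 360° = 239.66°.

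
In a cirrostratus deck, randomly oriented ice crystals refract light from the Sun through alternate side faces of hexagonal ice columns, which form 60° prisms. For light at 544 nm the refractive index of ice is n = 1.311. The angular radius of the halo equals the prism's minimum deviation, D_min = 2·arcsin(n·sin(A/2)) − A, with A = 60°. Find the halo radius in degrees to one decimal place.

n·sin(A/2) = 1.311 × sin 30° = 1.311 × 0.5000 = 0.6555.
D_min = 2·arcsin(0.6555) − 60° = 2 × 40.958° − 60° = 21.915°.

21.9°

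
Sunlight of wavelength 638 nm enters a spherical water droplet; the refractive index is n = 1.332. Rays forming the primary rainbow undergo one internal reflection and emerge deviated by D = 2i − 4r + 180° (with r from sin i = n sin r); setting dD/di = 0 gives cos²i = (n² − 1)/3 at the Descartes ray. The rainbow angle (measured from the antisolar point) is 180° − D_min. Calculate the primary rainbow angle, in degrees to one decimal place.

cos²i = (1.77422 − 1)/3 = 0.25807; i = arccos(0.50801) = 59.469°.
sin r = sin 59.469°/1.332 = 0.64666; r = 40.290°.
D_min = 2·59.469° − 4·40.290° + 180° = 137.776°.
Rainbow angle = 180° − D_min = 42.224°.

42.2°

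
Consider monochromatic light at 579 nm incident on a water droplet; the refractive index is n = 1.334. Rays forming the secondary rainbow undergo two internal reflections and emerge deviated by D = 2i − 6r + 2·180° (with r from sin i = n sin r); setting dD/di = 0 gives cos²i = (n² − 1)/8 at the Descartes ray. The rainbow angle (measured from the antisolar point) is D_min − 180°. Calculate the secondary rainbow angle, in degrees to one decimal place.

51.2°

cos²i = (1.77956 − 1)/8 = 0.09744; i = arccos(0.31216) = 71.810°.
sin r = sin 71.810°/1.334 = 0.71217; r = 45.411°.
D_min = 2·71.810° − 6·45.411° + 360° = 231.153°.
Rainbow angle = D_min − 180° = 51.153°.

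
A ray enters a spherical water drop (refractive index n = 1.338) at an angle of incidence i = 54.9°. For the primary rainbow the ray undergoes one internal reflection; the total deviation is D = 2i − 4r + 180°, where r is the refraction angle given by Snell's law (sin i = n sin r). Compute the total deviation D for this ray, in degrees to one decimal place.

139.0°

sin r = sin 54.9° / 1.338 = 0.8181/1.338 = 0.6115; r = 37.70°.
D = 2·54.9° − 4·37.70° + 180° = 109.80° − 150.78° + 180° = 139.02°.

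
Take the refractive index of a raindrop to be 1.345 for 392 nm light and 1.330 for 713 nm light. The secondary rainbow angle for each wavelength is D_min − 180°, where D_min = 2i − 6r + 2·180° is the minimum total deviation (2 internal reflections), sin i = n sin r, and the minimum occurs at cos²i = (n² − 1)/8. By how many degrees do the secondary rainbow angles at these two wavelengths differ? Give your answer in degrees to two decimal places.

3.89°

At 392 nm (n = 1.345): cos²i = 0.10113 → i = 71.458°, r = 44.821°, D_min = 233.987°, rainbow angle = 53.987°.
At 713 nm (n = 1.330): cos²i = 0.09611 → i = 71.940°, r = 45.630°, D_min = 230.101°, rainbow angle = 50.101°.
Angular width = |53.987° − 50.101°| = 3.886°.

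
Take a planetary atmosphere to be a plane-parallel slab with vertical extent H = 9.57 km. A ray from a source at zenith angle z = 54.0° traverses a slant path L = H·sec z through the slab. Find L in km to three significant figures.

16.3 km

sec z = 1/cos 54.0° = 1.7013.
L = 9.57 × 1.7013 = 16.281 km.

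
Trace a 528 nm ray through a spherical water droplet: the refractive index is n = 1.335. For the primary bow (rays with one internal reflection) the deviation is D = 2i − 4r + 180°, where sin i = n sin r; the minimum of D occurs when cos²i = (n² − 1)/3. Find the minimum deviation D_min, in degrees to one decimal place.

cos²i = (1.78222 − 1)/3 = 0.26074; i = arccos(0.51063) = 59.294°.
sin r = sin 59.294°/1.335 = 0.64405; r = 40.094°.
D_min = 2·59.294° − 4·40.094° + 180° = 138.212°.

138.2°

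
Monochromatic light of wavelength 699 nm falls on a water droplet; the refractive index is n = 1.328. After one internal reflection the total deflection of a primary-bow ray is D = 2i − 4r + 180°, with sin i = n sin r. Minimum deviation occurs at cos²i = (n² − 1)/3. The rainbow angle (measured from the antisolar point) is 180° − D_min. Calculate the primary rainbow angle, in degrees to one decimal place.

cos²i = (1.76358 − 1)/3 = 0.25453; i = arccos(0.50451) = 59.701°.
sin r = sin 59.701°/1.328 = 0.65016; r = 40.553°.
D_min = 2·59.701° − 4·40.553° + 180° = 137.189°.
Rainbow angle = 180° − D_min = 42.811°.

42.8°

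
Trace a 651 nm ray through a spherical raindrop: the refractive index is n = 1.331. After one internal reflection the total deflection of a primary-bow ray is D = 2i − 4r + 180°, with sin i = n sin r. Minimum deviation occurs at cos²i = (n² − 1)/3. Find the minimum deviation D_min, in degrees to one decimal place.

cos²i = (1.77156 − 1)/3 = 0.25719; i = arccos(0.50714) = 59.527°.
sin r = sin 59.527°/1.331 = 0.64753; r = 40.356°.
D_min = 2·59.527° − 4·40.356° + 180° = 137.630°.

137.6°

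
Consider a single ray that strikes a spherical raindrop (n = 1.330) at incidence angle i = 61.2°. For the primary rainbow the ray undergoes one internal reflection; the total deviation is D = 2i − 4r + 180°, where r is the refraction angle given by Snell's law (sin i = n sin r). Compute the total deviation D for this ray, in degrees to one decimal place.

sin r = sin 61.2° / 1.330 = 0.8763/1.330 = 0.6589; r = 41.21°.
D = 2·61.2° − 4·41.21° + 180° = 122.40° − 164.86° + 180° = 137.54°.

137.5°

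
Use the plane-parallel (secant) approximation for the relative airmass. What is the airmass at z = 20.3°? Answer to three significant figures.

1.07

X = sec z = 1/cos 20.3° = 1/0.9379 = 1.0662.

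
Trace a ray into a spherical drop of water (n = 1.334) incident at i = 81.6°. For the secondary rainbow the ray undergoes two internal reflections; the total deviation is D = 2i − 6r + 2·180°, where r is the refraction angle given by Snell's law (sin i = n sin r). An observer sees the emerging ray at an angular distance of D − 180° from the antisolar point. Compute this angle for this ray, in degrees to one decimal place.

sin r = sin 81.6° / 1.334 = 0.9893/1.334 = 0.7416; r = 47.87°.
D = 2·81.6° − 6·47.87° + 2·180° = 163.20° − 287.20° + 360° = 236.00°.
Angle from antisolar point = D − 180° = 56.00°.

56.0°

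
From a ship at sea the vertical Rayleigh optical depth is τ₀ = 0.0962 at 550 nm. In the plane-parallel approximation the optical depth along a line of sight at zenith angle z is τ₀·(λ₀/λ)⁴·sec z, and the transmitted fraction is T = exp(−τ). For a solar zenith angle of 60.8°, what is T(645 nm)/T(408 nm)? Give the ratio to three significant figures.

Airmass: sec 60.8° = 2.0498.
τ(645 nm) = 0.0962 × (550/645)⁴ × 2.0498 = 0.0962 × 0.5287 × 2.0498 = 0.1043.
τ(408 nm) = 0.0962 × (550/408)⁴ × 2.0498 = 0.0962 × 3.3023 × 2.0498 = 0.6512.
T(645)/T(408) = exp(τ_B − τ_A) = exp(0.5469) = 1.7279.

1.73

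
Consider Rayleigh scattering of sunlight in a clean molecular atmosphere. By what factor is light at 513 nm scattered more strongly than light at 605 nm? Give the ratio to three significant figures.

Rayleigh scattering ∝ λ⁻⁴, so the ratio of coefficients is the inverse fourth power of the wavelength ratio.
σ(513)/σ(605) = (605/513)⁴ = (1.1793)⁴ = 1.934.

1.93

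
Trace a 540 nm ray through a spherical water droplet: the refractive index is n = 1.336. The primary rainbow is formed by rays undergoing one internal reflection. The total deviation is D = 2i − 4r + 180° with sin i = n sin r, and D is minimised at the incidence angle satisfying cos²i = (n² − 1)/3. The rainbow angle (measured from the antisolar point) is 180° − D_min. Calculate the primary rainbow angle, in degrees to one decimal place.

41.6°

cos²i = (1.78490 − 1)/3 = 0.26163; i = arccos(0.51150) = 59.236°.
sin r = sin 59.236°/1.336 = 0.64318; r = 40.029°.
D_min = 2·59.236° − 4·40.029° + 180° = 138.356°.
Rainbow angle = 180° − D_min = 41.644°.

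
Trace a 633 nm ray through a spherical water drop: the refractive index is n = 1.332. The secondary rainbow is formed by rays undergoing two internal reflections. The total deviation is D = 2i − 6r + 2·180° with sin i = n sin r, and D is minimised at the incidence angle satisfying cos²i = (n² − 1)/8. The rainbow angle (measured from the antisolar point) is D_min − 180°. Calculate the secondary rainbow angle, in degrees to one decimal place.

cos²i = (1.77422 − 1)/8 = 0.09678; i = arccos(0.31109) = 71.875°.
sin r = sin 71.875°/1.332 = 0.71350; r = 45.520°.
D_min = 2·71.875° − 6·45.520° + 360° = 230.628°.
Rainbow angle = D_min − 180° = 50.628°.

50.6°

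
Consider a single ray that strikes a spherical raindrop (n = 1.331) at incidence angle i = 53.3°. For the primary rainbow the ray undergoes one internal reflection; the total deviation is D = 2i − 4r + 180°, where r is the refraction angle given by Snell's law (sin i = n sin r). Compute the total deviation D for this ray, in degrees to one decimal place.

138.4°

sin r = sin 53.3° / 1.331 = 0.8018/1.331 = 0.6024; r = 37.04°.
D = 2·53.3° − 4·37.04° + 180° = 106.60° − 148.16° + 180° = 138.44°.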